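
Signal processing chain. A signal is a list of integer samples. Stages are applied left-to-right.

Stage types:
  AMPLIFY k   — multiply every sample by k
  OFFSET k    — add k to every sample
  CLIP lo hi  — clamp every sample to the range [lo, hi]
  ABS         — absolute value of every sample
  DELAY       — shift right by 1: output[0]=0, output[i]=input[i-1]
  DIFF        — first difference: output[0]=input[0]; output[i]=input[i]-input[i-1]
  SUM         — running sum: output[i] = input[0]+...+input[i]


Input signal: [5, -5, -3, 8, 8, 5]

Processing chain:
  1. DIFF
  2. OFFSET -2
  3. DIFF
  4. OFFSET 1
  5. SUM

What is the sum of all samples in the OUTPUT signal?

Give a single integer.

Input: [5, -5, -3, 8, 8, 5]
Stage 1 (DIFF): s[0]=5, -5-5=-10, -3--5=2, 8--3=11, 8-8=0, 5-8=-3 -> [5, -10, 2, 11, 0, -3]
Stage 2 (OFFSET -2): 5+-2=3, -10+-2=-12, 2+-2=0, 11+-2=9, 0+-2=-2, -3+-2=-5 -> [3, -12, 0, 9, -2, -5]
Stage 3 (DIFF): s[0]=3, -12-3=-15, 0--12=12, 9-0=9, -2-9=-11, -5--2=-3 -> [3, -15, 12, 9, -11, -3]
Stage 4 (OFFSET 1): 3+1=4, -15+1=-14, 12+1=13, 9+1=10, -11+1=-10, -3+1=-2 -> [4, -14, 13, 10, -10, -2]
Stage 5 (SUM): sum[0..0]=4, sum[0..1]=-10, sum[0..2]=3, sum[0..3]=13, sum[0..4]=3, sum[0..5]=1 -> [4, -10, 3, 13, 3, 1]
Output sum: 14

Answer: 14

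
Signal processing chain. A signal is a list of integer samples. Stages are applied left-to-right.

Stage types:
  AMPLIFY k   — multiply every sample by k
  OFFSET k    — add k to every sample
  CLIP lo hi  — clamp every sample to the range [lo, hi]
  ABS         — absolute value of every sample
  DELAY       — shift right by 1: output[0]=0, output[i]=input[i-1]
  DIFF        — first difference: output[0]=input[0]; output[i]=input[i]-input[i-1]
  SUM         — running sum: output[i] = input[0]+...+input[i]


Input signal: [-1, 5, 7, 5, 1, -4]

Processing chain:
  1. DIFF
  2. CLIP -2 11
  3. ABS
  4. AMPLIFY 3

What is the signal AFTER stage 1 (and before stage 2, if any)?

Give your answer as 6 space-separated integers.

Input: [-1, 5, 7, 5, 1, -4]
Stage 1 (DIFF): s[0]=-1, 5--1=6, 7-5=2, 5-7=-2, 1-5=-4, -4-1=-5 -> [-1, 6, 2, -2, -4, -5]

Answer: -1 6 2 -2 -4 -5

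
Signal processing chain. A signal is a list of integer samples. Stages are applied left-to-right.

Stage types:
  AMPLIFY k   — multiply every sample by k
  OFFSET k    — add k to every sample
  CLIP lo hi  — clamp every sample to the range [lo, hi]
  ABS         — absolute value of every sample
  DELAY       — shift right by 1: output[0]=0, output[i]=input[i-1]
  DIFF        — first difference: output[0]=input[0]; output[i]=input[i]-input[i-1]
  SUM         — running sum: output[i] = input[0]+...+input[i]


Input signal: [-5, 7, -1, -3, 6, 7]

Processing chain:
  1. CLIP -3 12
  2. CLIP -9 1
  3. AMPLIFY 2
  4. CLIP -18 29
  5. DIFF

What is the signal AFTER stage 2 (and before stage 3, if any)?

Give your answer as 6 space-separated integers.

Input: [-5, 7, -1, -3, 6, 7]
Stage 1 (CLIP -3 12): clip(-5,-3,12)=-3, clip(7,-3,12)=7, clip(-1,-3,12)=-1, clip(-3,-3,12)=-3, clip(6,-3,12)=6, clip(7,-3,12)=7 -> [-3, 7, -1, -3, 6, 7]
Stage 2 (CLIP -9 1): clip(-3,-9,1)=-3, clip(7,-9,1)=1, clip(-1,-9,1)=-1, clip(-3,-9,1)=-3, clip(6,-9,1)=1, clip(7,-9,1)=1 -> [-3, 1, -1, -3, 1, 1]

Answer: -3 1 -1 -3 1 1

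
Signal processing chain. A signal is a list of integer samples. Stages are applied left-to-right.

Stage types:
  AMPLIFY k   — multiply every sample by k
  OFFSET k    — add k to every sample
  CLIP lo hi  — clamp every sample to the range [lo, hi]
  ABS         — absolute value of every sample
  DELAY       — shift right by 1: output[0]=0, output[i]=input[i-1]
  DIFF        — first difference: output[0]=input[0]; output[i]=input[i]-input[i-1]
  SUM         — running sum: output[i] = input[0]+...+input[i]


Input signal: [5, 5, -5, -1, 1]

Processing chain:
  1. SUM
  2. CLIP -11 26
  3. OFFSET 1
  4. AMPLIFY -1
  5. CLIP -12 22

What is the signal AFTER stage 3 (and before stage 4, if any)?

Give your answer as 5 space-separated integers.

Input: [5, 5, -5, -1, 1]
Stage 1 (SUM): sum[0..0]=5, sum[0..1]=10, sum[0..2]=5, sum[0..3]=4, sum[0..4]=5 -> [5, 10, 5, 4, 5]
Stage 2 (CLIP -11 26): clip(5,-11,26)=5, clip(10,-11,26)=10, clip(5,-11,26)=5, clip(4,-11,26)=4, clip(5,-11,26)=5 -> [5, 10, 5, 4, 5]
Stage 3 (OFFSET 1): 5+1=6, 10+1=11, 5+1=6, 4+1=5, 5+1=6 -> [6, 11, 6, 5, 6]

Answer: 6 11 6 5 6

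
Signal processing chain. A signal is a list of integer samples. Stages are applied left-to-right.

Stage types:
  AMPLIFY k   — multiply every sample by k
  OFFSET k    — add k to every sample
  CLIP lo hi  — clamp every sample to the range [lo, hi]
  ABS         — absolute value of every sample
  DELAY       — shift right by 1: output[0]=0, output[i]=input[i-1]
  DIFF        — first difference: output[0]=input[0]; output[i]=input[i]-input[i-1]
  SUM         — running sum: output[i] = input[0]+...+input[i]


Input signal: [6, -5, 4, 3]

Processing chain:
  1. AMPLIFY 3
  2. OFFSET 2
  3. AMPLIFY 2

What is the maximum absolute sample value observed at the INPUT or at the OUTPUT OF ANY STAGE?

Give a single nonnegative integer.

Input: [6, -5, 4, 3] (max |s|=6)
Stage 1 (AMPLIFY 3): 6*3=18, -5*3=-15, 4*3=12, 3*3=9 -> [18, -15, 12, 9] (max |s|=18)
Stage 2 (OFFSET 2): 18+2=20, -15+2=-13, 12+2=14, 9+2=11 -> [20, -13, 14, 11] (max |s|=20)
Stage 3 (AMPLIFY 2): 20*2=40, -13*2=-26, 14*2=28, 11*2=22 -> [40, -26, 28, 22] (max |s|=40)
Overall max amplitude: 40

Answer: 40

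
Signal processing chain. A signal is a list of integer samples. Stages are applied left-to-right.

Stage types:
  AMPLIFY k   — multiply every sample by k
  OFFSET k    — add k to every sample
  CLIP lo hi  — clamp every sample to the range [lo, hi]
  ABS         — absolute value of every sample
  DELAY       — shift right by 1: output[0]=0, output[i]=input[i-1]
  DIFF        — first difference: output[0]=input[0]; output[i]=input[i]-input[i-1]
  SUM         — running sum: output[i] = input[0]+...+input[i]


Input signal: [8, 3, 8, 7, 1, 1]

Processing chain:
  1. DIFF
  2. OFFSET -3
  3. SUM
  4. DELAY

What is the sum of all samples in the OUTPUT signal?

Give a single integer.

Answer: -18

Derivation:
Input: [8, 3, 8, 7, 1, 1]
Stage 1 (DIFF): s[0]=8, 3-8=-5, 8-3=5, 7-8=-1, 1-7=-6, 1-1=0 -> [8, -5, 5, -1, -6, 0]
Stage 2 (OFFSET -3): 8+-3=5, -5+-3=-8, 5+-3=2, -1+-3=-4, -6+-3=-9, 0+-3=-3 -> [5, -8, 2, -4, -9, -3]
Stage 3 (SUM): sum[0..0]=5, sum[0..1]=-3, sum[0..2]=-1, sum[0..3]=-5, sum[0..4]=-14, sum[0..5]=-17 -> [5, -3, -1, -5, -14, -17]
Stage 4 (DELAY): [0, 5, -3, -1, -5, -14] = [0, 5, -3, -1, -5, -14] -> [0, 5, -3, -1, -5, -14]
Output sum: -18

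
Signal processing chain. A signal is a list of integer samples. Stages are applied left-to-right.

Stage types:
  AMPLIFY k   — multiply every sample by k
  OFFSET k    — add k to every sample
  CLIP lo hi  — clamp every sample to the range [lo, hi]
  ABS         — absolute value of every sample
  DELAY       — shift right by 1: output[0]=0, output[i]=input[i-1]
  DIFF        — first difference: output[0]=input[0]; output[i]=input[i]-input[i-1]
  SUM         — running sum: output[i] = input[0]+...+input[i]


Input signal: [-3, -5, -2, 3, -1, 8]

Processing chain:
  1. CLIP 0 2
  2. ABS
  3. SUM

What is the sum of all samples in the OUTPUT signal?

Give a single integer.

Answer: 8

Derivation:
Input: [-3, -5, -2, 3, -1, 8]
Stage 1 (CLIP 0 2): clip(-3,0,2)=0, clip(-5,0,2)=0, clip(-2,0,2)=0, clip(3,0,2)=2, clip(-1,0,2)=0, clip(8,0,2)=2 -> [0, 0, 0, 2, 0, 2]
Stage 2 (ABS): |0|=0, |0|=0, |0|=0, |2|=2, |0|=0, |2|=2 -> [0, 0, 0, 2, 0, 2]
Stage 3 (SUM): sum[0..0]=0, sum[0..1]=0, sum[0..2]=0, sum[0..3]=2, sum[0..4]=2, sum[0..5]=4 -> [0, 0, 0, 2, 2, 4]
Output sum: 8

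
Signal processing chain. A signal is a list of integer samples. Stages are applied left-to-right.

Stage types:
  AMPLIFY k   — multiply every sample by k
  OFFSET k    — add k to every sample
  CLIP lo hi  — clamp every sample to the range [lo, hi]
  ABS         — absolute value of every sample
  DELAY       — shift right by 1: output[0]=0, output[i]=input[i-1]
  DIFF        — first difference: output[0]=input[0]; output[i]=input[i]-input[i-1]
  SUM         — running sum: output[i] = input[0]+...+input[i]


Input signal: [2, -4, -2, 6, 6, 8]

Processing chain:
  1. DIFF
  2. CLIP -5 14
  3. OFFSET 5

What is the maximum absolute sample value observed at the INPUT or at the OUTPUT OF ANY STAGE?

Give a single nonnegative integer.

Answer: 13

Derivation:
Input: [2, -4, -2, 6, 6, 8] (max |s|=8)
Stage 1 (DIFF): s[0]=2, -4-2=-6, -2--4=2, 6--2=8, 6-6=0, 8-6=2 -> [2, -6, 2, 8, 0, 2] (max |s|=8)
Stage 2 (CLIP -5 14): clip(2,-5,14)=2, clip(-6,-5,14)=-5, clip(2,-5,14)=2, clip(8,-5,14)=8, clip(0,-5,14)=0, clip(2,-5,14)=2 -> [2, -5, 2, 8, 0, 2] (max |s|=8)
Stage 3 (OFFSET 5): 2+5=7, -5+5=0, 2+5=7, 8+5=13, 0+5=5, 2+5=7 -> [7, 0, 7, 13, 5, 7] (max |s|=13)
Overall max amplitude: 13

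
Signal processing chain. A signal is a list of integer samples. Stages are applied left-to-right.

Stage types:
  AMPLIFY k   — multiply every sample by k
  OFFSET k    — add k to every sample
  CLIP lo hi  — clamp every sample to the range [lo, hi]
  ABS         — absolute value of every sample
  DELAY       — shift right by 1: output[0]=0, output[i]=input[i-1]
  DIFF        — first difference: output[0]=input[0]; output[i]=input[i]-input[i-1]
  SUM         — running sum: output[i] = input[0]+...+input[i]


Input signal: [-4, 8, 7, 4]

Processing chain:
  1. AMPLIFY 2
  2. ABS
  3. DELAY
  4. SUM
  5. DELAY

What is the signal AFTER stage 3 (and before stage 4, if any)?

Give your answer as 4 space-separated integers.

Input: [-4, 8, 7, 4]
Stage 1 (AMPLIFY 2): -4*2=-8, 8*2=16, 7*2=14, 4*2=8 -> [-8, 16, 14, 8]
Stage 2 (ABS): |-8|=8, |16|=16, |14|=14, |8|=8 -> [8, 16, 14, 8]
Stage 3 (DELAY): [0, 8, 16, 14] = [0, 8, 16, 14] -> [0, 8, 16, 14]

Answer: 0 8 16 14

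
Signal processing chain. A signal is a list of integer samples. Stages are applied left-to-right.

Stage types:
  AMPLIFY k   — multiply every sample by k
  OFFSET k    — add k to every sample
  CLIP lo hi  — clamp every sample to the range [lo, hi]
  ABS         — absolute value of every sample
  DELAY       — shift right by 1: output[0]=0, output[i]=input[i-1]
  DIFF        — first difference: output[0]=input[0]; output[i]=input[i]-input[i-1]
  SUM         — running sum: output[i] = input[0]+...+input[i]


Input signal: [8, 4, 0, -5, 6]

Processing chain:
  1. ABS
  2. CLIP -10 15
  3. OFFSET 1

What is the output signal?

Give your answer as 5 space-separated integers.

Input: [8, 4, 0, -5, 6]
Stage 1 (ABS): |8|=8, |4|=4, |0|=0, |-5|=5, |6|=6 -> [8, 4, 0, 5, 6]
Stage 2 (CLIP -10 15): clip(8,-10,15)=8, clip(4,-10,15)=4, clip(0,-10,15)=0, clip(5,-10,15)=5, clip(6,-10,15)=6 -> [8, 4, 0, 5, 6]
Stage 3 (OFFSET 1): 8+1=9, 4+1=5, 0+1=1, 5+1=6, 6+1=7 -> [9, 5, 1, 6, 7]

Answer: 9 5 1 6 7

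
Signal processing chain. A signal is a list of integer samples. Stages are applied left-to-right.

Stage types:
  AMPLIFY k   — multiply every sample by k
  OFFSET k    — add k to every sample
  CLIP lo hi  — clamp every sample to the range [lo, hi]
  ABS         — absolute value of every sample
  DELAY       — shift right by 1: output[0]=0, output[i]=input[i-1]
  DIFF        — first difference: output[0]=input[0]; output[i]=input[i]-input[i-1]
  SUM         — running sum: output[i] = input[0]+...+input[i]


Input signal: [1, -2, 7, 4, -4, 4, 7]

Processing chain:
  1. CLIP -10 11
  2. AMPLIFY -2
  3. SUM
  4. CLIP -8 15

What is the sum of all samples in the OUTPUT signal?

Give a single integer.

Input: [1, -2, 7, 4, -4, 4, 7]
Stage 1 (CLIP -10 11): clip(1,-10,11)=1, clip(-2,-10,11)=-2, clip(7,-10,11)=7, clip(4,-10,11)=4, clip(-4,-10,11)=-4, clip(4,-10,11)=4, clip(7,-10,11)=7 -> [1, -2, 7, 4, -4, 4, 7]
Stage 2 (AMPLIFY -2): 1*-2=-2, -2*-2=4, 7*-2=-14, 4*-2=-8, -4*-2=8, 4*-2=-8, 7*-2=-14 -> [-2, 4, -14, -8, 8, -8, -14]
Stage 3 (SUM): sum[0..0]=-2, sum[0..1]=2, sum[0..2]=-12, sum[0..3]=-20, sum[0..4]=-12, sum[0..5]=-20, sum[0..6]=-34 -> [-2, 2, -12, -20, -12, -20, -34]
Stage 4 (CLIP -8 15): clip(-2,-8,15)=-2, clip(2,-8,15)=2, clip(-12,-8,15)=-8, clip(-20,-8,15)=-8, clip(-12,-8,15)=-8, clip(-20,-8,15)=-8, clip(-34,-8,15)=-8 -> [-2, 2, -8, -8, -8, -8, -8]
Output sum: -40

Answer: -40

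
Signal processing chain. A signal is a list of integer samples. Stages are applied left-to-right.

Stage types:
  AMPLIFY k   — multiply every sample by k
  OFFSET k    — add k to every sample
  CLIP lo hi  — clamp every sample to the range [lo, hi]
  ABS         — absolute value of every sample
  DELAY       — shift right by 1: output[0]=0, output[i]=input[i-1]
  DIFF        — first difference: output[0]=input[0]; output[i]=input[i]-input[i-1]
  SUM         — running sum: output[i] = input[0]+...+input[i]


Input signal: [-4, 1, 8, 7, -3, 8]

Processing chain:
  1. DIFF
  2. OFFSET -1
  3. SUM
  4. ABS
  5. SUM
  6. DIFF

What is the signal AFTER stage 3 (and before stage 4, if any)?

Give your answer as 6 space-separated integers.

Input: [-4, 1, 8, 7, -3, 8]
Stage 1 (DIFF): s[0]=-4, 1--4=5, 8-1=7, 7-8=-1, -3-7=-10, 8--3=11 -> [-4, 5, 7, -1, -10, 11]
Stage 2 (OFFSET -1): -4+-1=-5, 5+-1=4, 7+-1=6, -1+-1=-2, -10+-1=-11, 11+-1=10 -> [-5, 4, 6, -2, -11, 10]
Stage 3 (SUM): sum[0..0]=-5, sum[0..1]=-1, sum[0..2]=5, sum[0..3]=3, sum[0..4]=-8, sum[0..5]=2 -> [-5, -1, 5, 3, -8, 2]

Answer: -5 -1 5 3 -8 2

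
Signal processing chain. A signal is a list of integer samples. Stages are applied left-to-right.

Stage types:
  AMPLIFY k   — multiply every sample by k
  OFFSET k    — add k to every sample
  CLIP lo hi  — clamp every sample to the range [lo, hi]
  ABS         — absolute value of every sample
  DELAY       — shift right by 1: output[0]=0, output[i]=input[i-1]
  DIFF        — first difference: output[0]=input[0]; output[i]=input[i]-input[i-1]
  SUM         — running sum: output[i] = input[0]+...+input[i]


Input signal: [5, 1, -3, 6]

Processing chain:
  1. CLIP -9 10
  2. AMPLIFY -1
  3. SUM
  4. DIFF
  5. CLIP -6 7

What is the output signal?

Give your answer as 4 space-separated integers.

Answer: -5 -1 3 -6

Derivation:
Input: [5, 1, -3, 6]
Stage 1 (CLIP -9 10): clip(5,-9,10)=5, clip(1,-9,10)=1, clip(-3,-9,10)=-3, clip(6,-9,10)=6 -> [5, 1, -3, 6]
Stage 2 (AMPLIFY -1): 5*-1=-5, 1*-1=-1, -3*-1=3, 6*-1=-6 -> [-5, -1, 3, -6]
Stage 3 (SUM): sum[0..0]=-5, sum[0..1]=-6, sum[0..2]=-3, sum[0..3]=-9 -> [-5, -6, -3, -9]
Stage 4 (DIFF): s[0]=-5, -6--5=-1, -3--6=3, -9--3=-6 -> [-5, -1, 3, -6]
Stage 5 (CLIP -6 7): clip(-5,-6,7)=-5, clip(-1,-6,7)=-1, clip(3,-6,7)=3, clip(-6,-6,7)=-6 -> [-5, -1, 3, -6]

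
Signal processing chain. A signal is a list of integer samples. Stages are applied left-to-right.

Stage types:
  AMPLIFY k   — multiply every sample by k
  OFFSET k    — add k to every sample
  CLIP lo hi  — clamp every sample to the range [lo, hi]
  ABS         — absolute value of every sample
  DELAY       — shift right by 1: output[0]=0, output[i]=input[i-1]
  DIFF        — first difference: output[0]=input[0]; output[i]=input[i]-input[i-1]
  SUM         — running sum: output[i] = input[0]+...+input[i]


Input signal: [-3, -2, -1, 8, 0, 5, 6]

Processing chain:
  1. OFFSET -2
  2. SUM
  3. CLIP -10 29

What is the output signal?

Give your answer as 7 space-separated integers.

Answer: -5 -9 -10 -6 -8 -5 -1

Derivation:
Input: [-3, -2, -1, 8, 0, 5, 6]
Stage 1 (OFFSET -2): -3+-2=-5, -2+-2=-4, -1+-2=-3, 8+-2=6, 0+-2=-2, 5+-2=3, 6+-2=4 -> [-5, -4, -3, 6, -2, 3, 4]
Stage 2 (SUM): sum[0..0]=-5, sum[0..1]=-9, sum[0..2]=-12, sum[0..3]=-6, sum[0..4]=-8, sum[0..5]=-5, sum[0..6]=-1 -> [-5, -9, -12, -6, -8, -5, -1]
Stage 3 (CLIP -10 29): clip(-5,-10,29)=-5, clip(-9,-10,29)=-9, clip(-12,-10,29)=-10, clip(-6,-10,29)=-6, clip(-8,-10,29)=-8, clip(-5,-10,29)=-5, clip(-1,-10,29)=-1 -> [-5, -9, -10, -6, -8, -5, -1]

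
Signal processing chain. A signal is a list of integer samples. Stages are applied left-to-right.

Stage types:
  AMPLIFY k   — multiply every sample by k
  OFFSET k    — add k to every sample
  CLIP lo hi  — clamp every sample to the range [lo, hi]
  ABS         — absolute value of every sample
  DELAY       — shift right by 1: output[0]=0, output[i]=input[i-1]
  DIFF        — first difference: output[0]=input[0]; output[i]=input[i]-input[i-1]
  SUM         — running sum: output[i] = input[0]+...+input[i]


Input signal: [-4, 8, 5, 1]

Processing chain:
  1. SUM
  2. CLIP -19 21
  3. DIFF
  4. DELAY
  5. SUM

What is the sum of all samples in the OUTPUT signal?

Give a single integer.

Input: [-4, 8, 5, 1]
Stage 1 (SUM): sum[0..0]=-4, sum[0..1]=4, sum[0..2]=9, sum[0..3]=10 -> [-4, 4, 9, 10]
Stage 2 (CLIP -19 21): clip(-4,-19,21)=-4, clip(4,-19,21)=4, clip(9,-19,21)=9, clip(10,-19,21)=10 -> [-4, 4, 9, 10]
Stage 3 (DIFF): s[0]=-4, 4--4=8, 9-4=5, 10-9=1 -> [-4, 8, 5, 1]
Stage 4 (DELAY): [0, -4, 8, 5] = [0, -4, 8, 5] -> [0, -4, 8, 5]
Stage 5 (SUM): sum[0..0]=0, sum[0..1]=-4, sum[0..2]=4, sum[0..3]=9 -> [0, -4, 4, 9]
Output sum: 9

Answer: 9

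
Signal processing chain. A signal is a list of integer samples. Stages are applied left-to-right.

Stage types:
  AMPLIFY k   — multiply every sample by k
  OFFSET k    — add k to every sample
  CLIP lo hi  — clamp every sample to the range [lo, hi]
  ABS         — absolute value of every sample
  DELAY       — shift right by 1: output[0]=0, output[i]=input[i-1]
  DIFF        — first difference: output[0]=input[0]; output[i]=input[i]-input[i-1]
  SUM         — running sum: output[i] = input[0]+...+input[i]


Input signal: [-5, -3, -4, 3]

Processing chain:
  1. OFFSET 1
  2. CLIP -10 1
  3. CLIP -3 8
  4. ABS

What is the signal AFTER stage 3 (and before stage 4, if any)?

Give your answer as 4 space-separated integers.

Input: [-5, -3, -4, 3]
Stage 1 (OFFSET 1): -5+1=-4, -3+1=-2, -4+1=-3, 3+1=4 -> [-4, -2, -3, 4]
Stage 2 (CLIP -10 1): clip(-4,-10,1)=-4, clip(-2,-10,1)=-2, clip(-3,-10,1)=-3, clip(4,-10,1)=1 -> [-4, -2, -3, 1]
Stage 3 (CLIP -3 8): clip(-4,-3,8)=-3, clip(-2,-3,8)=-2, clip(-3,-3,8)=-3, clip(1,-3,8)=1 -> [-3, -2, -3, 1]

Answer: -3 -2 -3 1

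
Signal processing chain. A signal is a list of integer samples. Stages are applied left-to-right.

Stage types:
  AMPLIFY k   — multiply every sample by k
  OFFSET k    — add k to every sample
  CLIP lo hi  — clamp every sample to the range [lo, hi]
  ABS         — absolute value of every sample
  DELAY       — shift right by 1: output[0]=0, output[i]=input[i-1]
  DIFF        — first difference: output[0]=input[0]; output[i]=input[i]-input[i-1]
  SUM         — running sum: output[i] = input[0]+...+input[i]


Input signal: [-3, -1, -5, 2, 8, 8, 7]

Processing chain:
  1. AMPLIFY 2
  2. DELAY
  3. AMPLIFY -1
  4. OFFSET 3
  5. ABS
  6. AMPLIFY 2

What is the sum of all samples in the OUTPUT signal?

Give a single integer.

Input: [-3, -1, -5, 2, 8, 8, 7]
Stage 1 (AMPLIFY 2): -3*2=-6, -1*2=-2, -5*2=-10, 2*2=4, 8*2=16, 8*2=16, 7*2=14 -> [-6, -2, -10, 4, 16, 16, 14]
Stage 2 (DELAY): [0, -6, -2, -10, 4, 16, 16] = [0, -6, -2, -10, 4, 16, 16] -> [0, -6, -2, -10, 4, 16, 16]
Stage 3 (AMPLIFY -1): 0*-1=0, -6*-1=6, -2*-1=2, -10*-1=10, 4*-1=-4, 16*-1=-16, 16*-1=-16 -> [0, 6, 2, 10, -4, -16, -16]
Stage 4 (OFFSET 3): 0+3=3, 6+3=9, 2+3=5, 10+3=13, -4+3=-1, -16+3=-13, -16+3=-13 -> [3, 9, 5, 13, -1, -13, -13]
Stage 5 (ABS): |3|=3, |9|=9, |5|=5, |13|=13, |-1|=1, |-13|=13, |-13|=13 -> [3, 9, 5, 13, 1, 13, 13]
Stage 6 (AMPLIFY 2): 3*2=6, 9*2=18, 5*2=10, 13*2=26, 1*2=2, 13*2=26, 13*2=26 -> [6, 18, 10, 26, 2, 26, 26]
Output sum: 114

Answer: 114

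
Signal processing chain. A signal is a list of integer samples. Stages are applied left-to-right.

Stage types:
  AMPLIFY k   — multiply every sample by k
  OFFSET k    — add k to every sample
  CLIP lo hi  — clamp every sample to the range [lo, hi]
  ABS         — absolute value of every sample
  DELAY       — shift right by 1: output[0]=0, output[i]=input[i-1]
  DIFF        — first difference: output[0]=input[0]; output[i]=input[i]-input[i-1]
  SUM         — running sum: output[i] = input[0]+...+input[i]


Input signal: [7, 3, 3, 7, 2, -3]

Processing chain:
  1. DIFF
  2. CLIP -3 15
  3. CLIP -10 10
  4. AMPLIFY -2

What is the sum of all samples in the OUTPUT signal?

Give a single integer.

Answer: -4

Derivation:
Input: [7, 3, 3, 7, 2, -3]
Stage 1 (DIFF): s[0]=7, 3-7=-4, 3-3=0, 7-3=4, 2-7=-5, -3-2=-5 -> [7, -4, 0, 4, -5, -5]
Stage 2 (CLIP -3 15): clip(7,-3,15)=7, clip(-4,-3,15)=-3, clip(0,-3,15)=0, clip(4,-3,15)=4, clip(-5,-3,15)=-3, clip(-5,-3,15)=-3 -> [7, -3, 0, 4, -3, -3]
Stage 3 (CLIP -10 10): clip(7,-10,10)=7, clip(-3,-10,10)=-3, clip(0,-10,10)=0, clip(4,-10,10)=4, clip(-3,-10,10)=-3, clip(-3,-10,10)=-3 -> [7, -3, 0, 4, -3, -3]
Stage 4 (AMPLIFY -2): 7*-2=-14, -3*-2=6, 0*-2=0, 4*-2=-8, -3*-2=6, -3*-2=6 -> [-14, 6, 0, -8, 6, 6]
Output sum: -4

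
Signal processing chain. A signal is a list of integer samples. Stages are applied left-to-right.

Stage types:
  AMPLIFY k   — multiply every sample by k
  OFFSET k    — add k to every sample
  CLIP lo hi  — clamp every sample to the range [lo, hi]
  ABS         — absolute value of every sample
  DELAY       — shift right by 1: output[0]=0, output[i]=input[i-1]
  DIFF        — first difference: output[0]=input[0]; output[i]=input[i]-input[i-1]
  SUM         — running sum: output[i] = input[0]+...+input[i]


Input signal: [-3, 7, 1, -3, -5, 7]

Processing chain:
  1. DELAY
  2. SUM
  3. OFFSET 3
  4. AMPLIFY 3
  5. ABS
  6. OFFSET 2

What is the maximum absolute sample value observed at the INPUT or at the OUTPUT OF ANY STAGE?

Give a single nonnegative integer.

Answer: 26

Derivation:
Input: [-3, 7, 1, -3, -5, 7] (max |s|=7)
Stage 1 (DELAY): [0, -3, 7, 1, -3, -5] = [0, -3, 7, 1, -3, -5] -> [0, -3, 7, 1, -3, -5] (max |s|=7)
Stage 2 (SUM): sum[0..0]=0, sum[0..1]=-3, sum[0..2]=4, sum[0..3]=5, sum[0..4]=2, sum[0..5]=-3 -> [0, -3, 4, 5, 2, -3] (max |s|=5)
Stage 3 (OFFSET 3): 0+3=3, -3+3=0, 4+3=7, 5+3=8, 2+3=5, -3+3=0 -> [3, 0, 7, 8, 5, 0] (max |s|=8)
Stage 4 (AMPLIFY 3): 3*3=9, 0*3=0, 7*3=21, 8*3=24, 5*3=15, 0*3=0 -> [9, 0, 21, 24, 15, 0] (max |s|=24)
Stage 5 (ABS): |9|=9, |0|=0, |21|=21, |24|=24, |15|=15, |0|=0 -> [9, 0, 21, 24, 15, 0] (max |s|=24)
Stage 6 (OFFSET 2): 9+2=11, 0+2=2, 21+2=23, 24+2=26, 15+2=17, 0+2=2 -> [11, 2, 23, 26, 17, 2] (max |s|=26)
Overall max amplitude: 26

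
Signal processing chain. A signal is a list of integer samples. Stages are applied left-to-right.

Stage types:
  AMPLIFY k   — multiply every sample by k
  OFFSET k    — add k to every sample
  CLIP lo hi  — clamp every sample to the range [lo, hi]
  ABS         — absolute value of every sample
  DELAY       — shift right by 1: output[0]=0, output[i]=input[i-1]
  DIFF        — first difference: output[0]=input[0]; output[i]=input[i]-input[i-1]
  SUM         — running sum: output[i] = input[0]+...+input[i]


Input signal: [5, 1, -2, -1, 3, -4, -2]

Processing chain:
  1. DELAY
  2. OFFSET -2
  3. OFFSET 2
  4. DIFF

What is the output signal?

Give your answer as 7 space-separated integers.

Input: [5, 1, -2, -1, 3, -4, -2]
Stage 1 (DELAY): [0, 5, 1, -2, -1, 3, -4] = [0, 5, 1, -2, -1, 3, -4] -> [0, 5, 1, -2, -1, 3, -4]
Stage 2 (OFFSET -2): 0+-2=-2, 5+-2=3, 1+-2=-1, -2+-2=-4, -1+-2=-3, 3+-2=1, -4+-2=-6 -> [-2, 3, -1, -4, -3, 1, -6]
Stage 3 (OFFSET 2): -2+2=0, 3+2=5, -1+2=1, -4+2=-2, -3+2=-1, 1+2=3, -6+2=-4 -> [0, 5, 1, -2, -1, 3, -4]
Stage 4 (DIFF): s[0]=0, 5-0=5, 1-5=-4, -2-1=-3, -1--2=1, 3--1=4, -4-3=-7 -> [0, 5, -4, -3, 1, 4, -7]

Answer: 0 5 -4 -3 1 4 -7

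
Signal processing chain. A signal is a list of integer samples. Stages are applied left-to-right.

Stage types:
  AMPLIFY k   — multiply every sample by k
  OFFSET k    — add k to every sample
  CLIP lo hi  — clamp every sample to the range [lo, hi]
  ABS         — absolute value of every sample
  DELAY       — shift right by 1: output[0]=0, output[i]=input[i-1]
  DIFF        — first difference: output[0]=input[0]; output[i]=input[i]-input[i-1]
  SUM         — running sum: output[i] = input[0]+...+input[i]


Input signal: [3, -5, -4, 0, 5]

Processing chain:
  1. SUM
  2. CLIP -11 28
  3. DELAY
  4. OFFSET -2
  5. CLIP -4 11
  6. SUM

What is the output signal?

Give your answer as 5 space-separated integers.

Answer: -2 -1 -5 -9 -13

Derivation:
Input: [3, -5, -4, 0, 5]
Stage 1 (SUM): sum[0..0]=3, sum[0..1]=-2, sum[0..2]=-6, sum[0..3]=-6, sum[0..4]=-1 -> [3, -2, -6, -6, -1]
Stage 2 (CLIP -11 28): clip(3,-11,28)=3, clip(-2,-11,28)=-2, clip(-6,-11,28)=-6, clip(-6,-11,28)=-6, clip(-1,-11,28)=-1 -> [3, -2, -6, -6, -1]
Stage 3 (DELAY): [0, 3, -2, -6, -6] = [0, 3, -2, -6, -6] -> [0, 3, -2, -6, -6]
Stage 4 (OFFSET -2): 0+-2=-2, 3+-2=1, -2+-2=-4, -6+-2=-8, -6+-2=-8 -> [-2, 1, -4, -8, -8]
Stage 5 (CLIP -4 11): clip(-2,-4,11)=-2, clip(1,-4,11)=1, clip(-4,-4,11)=-4, clip(-8,-4,11)=-4, clip(-8,-4,11)=-4 -> [-2, 1, -4, -4, -4]
Stage 6 (SUM): sum[0..0]=-2, sum[0..1]=-1, sum[0..2]=-5, sum[0..3]=-9, sum[0..4]=-13 -> [-2, -1, -5, -9, -13]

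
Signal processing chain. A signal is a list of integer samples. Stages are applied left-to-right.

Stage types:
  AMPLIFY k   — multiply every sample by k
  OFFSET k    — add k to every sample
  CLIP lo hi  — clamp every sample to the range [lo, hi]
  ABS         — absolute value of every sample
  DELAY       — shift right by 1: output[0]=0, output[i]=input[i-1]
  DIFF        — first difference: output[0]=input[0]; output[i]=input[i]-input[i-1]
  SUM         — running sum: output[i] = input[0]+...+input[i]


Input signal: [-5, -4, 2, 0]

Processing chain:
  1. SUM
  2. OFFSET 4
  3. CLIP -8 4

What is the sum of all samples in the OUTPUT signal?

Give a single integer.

Answer: -12

Derivation:
Input: [-5, -4, 2, 0]
Stage 1 (SUM): sum[0..0]=-5, sum[0..1]=-9, sum[0..2]=-7, sum[0..3]=-7 -> [-5, -9, -7, -7]
Stage 2 (OFFSET 4): -5+4=-1, -9+4=-5, -7+4=-3, -7+4=-3 -> [-1, -5, -3, -3]
Stage 3 (CLIP -8 4): clip(-1,-8,4)=-1, clip(-5,-8,4)=-5, clip(-3,-8,4)=-3, clip(-3,-8,4)=-3 -> [-1, -5, -3, -3]
Output sum: -12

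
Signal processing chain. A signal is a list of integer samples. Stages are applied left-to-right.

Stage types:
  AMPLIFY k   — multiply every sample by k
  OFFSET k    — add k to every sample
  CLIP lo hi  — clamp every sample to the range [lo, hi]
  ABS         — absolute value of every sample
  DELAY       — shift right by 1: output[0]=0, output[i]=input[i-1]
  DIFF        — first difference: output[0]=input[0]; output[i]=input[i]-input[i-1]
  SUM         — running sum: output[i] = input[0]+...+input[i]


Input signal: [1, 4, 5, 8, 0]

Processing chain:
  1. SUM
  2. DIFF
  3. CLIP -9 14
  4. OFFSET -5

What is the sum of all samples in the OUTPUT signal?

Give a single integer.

Answer: -7

Derivation:
Input: [1, 4, 5, 8, 0]
Stage 1 (SUM): sum[0..0]=1, sum[0..1]=5, sum[0..2]=10, sum[0..3]=18, sum[0..4]=18 -> [1, 5, 10, 18, 18]
Stage 2 (DIFF): s[0]=1, 5-1=4, 10-5=5, 18-10=8, 18-18=0 -> [1, 4, 5, 8, 0]
Stage 3 (CLIP -9 14): clip(1,-9,14)=1, clip(4,-9,14)=4, clip(5,-9,14)=5, clip(8,-9,14)=8, clip(0,-9,14)=0 -> [1, 4, 5, 8, 0]
Stage 4 (OFFSET -5): 1+-5=-4, 4+-5=-1, 5+-5=0, 8+-5=3, 0+-5=-5 -> [-4, -1, 0, 3, -5]
Output sum: -7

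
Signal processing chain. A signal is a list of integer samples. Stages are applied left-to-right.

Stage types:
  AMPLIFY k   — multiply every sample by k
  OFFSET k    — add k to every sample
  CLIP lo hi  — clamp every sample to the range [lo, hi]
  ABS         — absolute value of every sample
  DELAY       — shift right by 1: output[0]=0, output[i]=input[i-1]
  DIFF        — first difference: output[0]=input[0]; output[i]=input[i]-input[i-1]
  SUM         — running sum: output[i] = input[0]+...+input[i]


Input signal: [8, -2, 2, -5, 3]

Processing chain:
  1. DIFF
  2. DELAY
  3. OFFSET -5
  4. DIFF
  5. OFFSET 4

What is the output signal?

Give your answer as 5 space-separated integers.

Input: [8, -2, 2, -5, 3]
Stage 1 (DIFF): s[0]=8, -2-8=-10, 2--2=4, -5-2=-7, 3--5=8 -> [8, -10, 4, -7, 8]
Stage 2 (DELAY): [0, 8, -10, 4, -7] = [0, 8, -10, 4, -7] -> [0, 8, -10, 4, -7]
Stage 3 (OFFSET -5): 0+-5=-5, 8+-5=3, -10+-5=-15, 4+-5=-1, -7+-5=-12 -> [-5, 3, -15, -1, -12]
Stage 4 (DIFF): s[0]=-5, 3--5=8, -15-3=-18, -1--15=14, -12--1=-11 -> [-5, 8, -18, 14, -11]
Stage 5 (OFFSET 4): -5+4=-1, 8+4=12, -18+4=-14, 14+4=18, -11+4=-7 -> [-1, 12, -14, 18, -7]

Answer: -1 12 -14 18 -7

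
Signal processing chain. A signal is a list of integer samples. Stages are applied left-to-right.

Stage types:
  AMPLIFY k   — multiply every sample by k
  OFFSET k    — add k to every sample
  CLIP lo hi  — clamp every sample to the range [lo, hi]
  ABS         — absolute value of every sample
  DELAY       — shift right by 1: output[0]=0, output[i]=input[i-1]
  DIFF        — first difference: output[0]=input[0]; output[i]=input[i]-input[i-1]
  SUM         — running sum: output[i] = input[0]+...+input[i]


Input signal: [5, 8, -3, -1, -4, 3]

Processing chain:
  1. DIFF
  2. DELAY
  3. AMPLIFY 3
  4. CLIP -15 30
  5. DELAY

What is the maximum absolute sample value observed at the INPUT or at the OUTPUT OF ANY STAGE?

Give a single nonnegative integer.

Input: [5, 8, -3, -1, -4, 3] (max |s|=8)
Stage 1 (DIFF): s[0]=5, 8-5=3, -3-8=-11, -1--3=2, -4--1=-3, 3--4=7 -> [5, 3, -11, 2, -3, 7] (max |s|=11)
Stage 2 (DELAY): [0, 5, 3, -11, 2, -3] = [0, 5, 3, -11, 2, -3] -> [0, 5, 3, -11, 2, -3] (max |s|=11)
Stage 3 (AMPLIFY 3): 0*3=0, 5*3=15, 3*3=9, -11*3=-33, 2*3=6, -3*3=-9 -> [0, 15, 9, -33, 6, -9] (max |s|=33)
Stage 4 (CLIP -15 30): clip(0,-15,30)=0, clip(15,-15,30)=15, clip(9,-15,30)=9, clip(-33,-15,30)=-15, clip(6,-15,30)=6, clip(-9,-15,30)=-9 -> [0, 15, 9, -15, 6, -9] (max |s|=15)
Stage 5 (DELAY): [0, 0, 15, 9, -15, 6] = [0, 0, 15, 9, -15, 6] -> [0, 0, 15, 9, -15, 6] (max |s|=15)
Overall max amplitude: 33

Answer: 33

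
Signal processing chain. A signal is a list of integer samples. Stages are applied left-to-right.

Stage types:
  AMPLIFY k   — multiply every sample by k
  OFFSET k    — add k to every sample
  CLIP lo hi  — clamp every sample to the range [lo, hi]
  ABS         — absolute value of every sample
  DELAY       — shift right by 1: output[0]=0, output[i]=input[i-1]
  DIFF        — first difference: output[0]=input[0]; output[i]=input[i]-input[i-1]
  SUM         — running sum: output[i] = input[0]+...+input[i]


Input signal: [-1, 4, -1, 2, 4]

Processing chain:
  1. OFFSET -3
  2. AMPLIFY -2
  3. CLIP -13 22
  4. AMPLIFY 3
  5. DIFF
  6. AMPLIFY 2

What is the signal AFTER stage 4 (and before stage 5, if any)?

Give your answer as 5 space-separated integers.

Answer: 24 -6 24 6 -6

Derivation:
Input: [-1, 4, -1, 2, 4]
Stage 1 (OFFSET -3): -1+-3=-4, 4+-3=1, -1+-3=-4, 2+-3=-1, 4+-3=1 -> [-4, 1, -4, -1, 1]
Stage 2 (AMPLIFY -2): -4*-2=8, 1*-2=-2, -4*-2=8, -1*-2=2, 1*-2=-2 -> [8, -2, 8, 2, -2]
Stage 3 (CLIP -13 22): clip(8,-13,22)=8, clip(-2,-13,22)=-2, clip(8,-13,22)=8, clip(2,-13,22)=2, clip(-2,-13,22)=-2 -> [8, -2, 8, 2, -2]
Stage 4 (AMPLIFY 3): 8*3=24, -2*3=-6, 8*3=24, 2*3=6, -2*3=-6 -> [24, -6, 24, 6, -6]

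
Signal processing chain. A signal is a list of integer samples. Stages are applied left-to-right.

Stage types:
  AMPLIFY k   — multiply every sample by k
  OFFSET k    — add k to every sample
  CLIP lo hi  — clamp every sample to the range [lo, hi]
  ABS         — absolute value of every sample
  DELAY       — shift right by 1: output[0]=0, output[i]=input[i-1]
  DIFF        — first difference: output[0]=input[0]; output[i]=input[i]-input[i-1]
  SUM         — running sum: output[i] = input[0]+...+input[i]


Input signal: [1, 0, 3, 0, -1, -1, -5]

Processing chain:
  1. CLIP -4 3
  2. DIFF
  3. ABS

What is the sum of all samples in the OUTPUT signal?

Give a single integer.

Input: [1, 0, 3, 0, -1, -1, -5]
Stage 1 (CLIP -4 3): clip(1,-4,3)=1, clip(0,-4,3)=0, clip(3,-4,3)=3, clip(0,-4,3)=0, clip(-1,-4,3)=-1, clip(-1,-4,3)=-1, clip(-5,-4,3)=-4 -> [1, 0, 3, 0, -1, -1, -4]
Stage 2 (DIFF): s[0]=1, 0-1=-1, 3-0=3, 0-3=-3, -1-0=-1, -1--1=0, -4--1=-3 -> [1, -1, 3, -3, -1, 0, -3]
Stage 3 (ABS): |1|=1, |-1|=1, |3|=3, |-3|=3, |-1|=1, |0|=0, |-3|=3 -> [1, 1, 3, 3, 1, 0, 3]
Output sum: 12

Answer: 12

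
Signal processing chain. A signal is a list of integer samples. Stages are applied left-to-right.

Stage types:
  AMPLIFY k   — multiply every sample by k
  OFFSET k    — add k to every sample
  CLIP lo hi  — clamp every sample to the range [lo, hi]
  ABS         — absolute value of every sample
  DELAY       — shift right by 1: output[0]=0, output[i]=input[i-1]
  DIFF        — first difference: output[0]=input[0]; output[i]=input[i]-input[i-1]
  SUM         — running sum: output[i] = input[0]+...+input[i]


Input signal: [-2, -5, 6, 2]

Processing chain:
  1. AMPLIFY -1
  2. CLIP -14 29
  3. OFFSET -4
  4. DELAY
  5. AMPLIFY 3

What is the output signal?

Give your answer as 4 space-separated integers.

Input: [-2, -5, 6, 2]
Stage 1 (AMPLIFY -1): -2*-1=2, -5*-1=5, 6*-1=-6, 2*-1=-2 -> [2, 5, -6, -2]
Stage 2 (CLIP -14 29): clip(2,-14,29)=2, clip(5,-14,29)=5, clip(-6,-14,29)=-6, clip(-2,-14,29)=-2 -> [2, 5, -6, -2]
Stage 3 (OFFSET -4): 2+-4=-2, 5+-4=1, -6+-4=-10, -2+-4=-6 -> [-2, 1, -10, -6]
Stage 4 (DELAY): [0, -2, 1, -10] = [0, -2, 1, -10] -> [0, -2, 1, -10]
Stage 5 (AMPLIFY 3): 0*3=0, -2*3=-6, 1*3=3, -10*3=-30 -> [0, -6, 3, -30]

Answer: 0 -6 3 -30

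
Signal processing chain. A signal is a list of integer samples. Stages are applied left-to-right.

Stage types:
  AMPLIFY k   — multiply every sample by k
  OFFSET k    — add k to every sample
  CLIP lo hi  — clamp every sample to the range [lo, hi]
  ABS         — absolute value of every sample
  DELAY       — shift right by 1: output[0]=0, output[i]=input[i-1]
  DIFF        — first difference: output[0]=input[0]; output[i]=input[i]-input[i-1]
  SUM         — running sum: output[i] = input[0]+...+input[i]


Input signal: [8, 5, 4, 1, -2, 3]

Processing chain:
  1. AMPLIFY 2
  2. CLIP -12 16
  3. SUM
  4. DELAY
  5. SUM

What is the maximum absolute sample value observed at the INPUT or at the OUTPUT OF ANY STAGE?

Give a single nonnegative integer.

Input: [8, 5, 4, 1, -2, 3] (max |s|=8)
Stage 1 (AMPLIFY 2): 8*2=16, 5*2=10, 4*2=8, 1*2=2, -2*2=-4, 3*2=6 -> [16, 10, 8, 2, -4, 6] (max |s|=16)
Stage 2 (CLIP -12 16): clip(16,-12,16)=16, clip(10,-12,16)=10, clip(8,-12,16)=8, clip(2,-12,16)=2, clip(-4,-12,16)=-4, clip(6,-12,16)=6 -> [16, 10, 8, 2, -4, 6] (max |s|=16)
Stage 3 (SUM): sum[0..0]=16, sum[0..1]=26, sum[0..2]=34, sum[0..3]=36, sum[0..4]=32, sum[0..5]=38 -> [16, 26, 34, 36, 32, 38] (max |s|=38)
Stage 4 (DELAY): [0, 16, 26, 34, 36, 32] = [0, 16, 26, 34, 36, 32] -> [0, 16, 26, 34, 36, 32] (max |s|=36)
Stage 5 (SUM): sum[0..0]=0, sum[0..1]=16, sum[0..2]=42, sum[0..3]=76, sum[0..4]=112, sum[0..5]=144 -> [0, 16, 42, 76, 112, 144] (max |s|=144)
Overall max amplitude: 144

Answer: 144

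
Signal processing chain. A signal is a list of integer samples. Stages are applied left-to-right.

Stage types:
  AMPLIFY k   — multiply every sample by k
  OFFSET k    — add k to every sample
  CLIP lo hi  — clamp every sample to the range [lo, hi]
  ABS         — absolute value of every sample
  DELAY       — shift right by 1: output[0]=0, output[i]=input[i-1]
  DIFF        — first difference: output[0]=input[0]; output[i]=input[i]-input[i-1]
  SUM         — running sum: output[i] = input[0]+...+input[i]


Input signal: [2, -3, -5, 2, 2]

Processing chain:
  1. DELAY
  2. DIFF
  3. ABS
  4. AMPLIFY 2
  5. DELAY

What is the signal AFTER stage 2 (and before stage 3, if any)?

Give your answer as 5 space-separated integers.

Answer: 0 2 -5 -2 7

Derivation:
Input: [2, -3, -5, 2, 2]
Stage 1 (DELAY): [0, 2, -3, -5, 2] = [0, 2, -3, -5, 2] -> [0, 2, -3, -5, 2]
Stage 2 (DIFF): s[0]=0, 2-0=2, -3-2=-5, -5--3=-2, 2--5=7 -> [0, 2, -5, -2, 7]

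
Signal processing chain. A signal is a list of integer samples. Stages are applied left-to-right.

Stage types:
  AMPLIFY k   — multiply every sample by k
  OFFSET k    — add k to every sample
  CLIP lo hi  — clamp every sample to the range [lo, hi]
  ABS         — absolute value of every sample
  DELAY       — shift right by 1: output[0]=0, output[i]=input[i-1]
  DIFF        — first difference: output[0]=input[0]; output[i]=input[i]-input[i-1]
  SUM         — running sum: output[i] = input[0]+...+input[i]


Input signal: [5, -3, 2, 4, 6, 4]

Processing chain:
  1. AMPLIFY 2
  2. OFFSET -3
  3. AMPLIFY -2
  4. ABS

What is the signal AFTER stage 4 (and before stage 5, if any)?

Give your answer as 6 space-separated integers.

Answer: 14 18 2 10 18 10

Derivation:
Input: [5, -3, 2, 4, 6, 4]
Stage 1 (AMPLIFY 2): 5*2=10, -3*2=-6, 2*2=4, 4*2=8, 6*2=12, 4*2=8 -> [10, -6, 4, 8, 12, 8]
Stage 2 (OFFSET -3): 10+-3=7, -6+-3=-9, 4+-3=1, 8+-3=5, 12+-3=9, 8+-3=5 -> [7, -9, 1, 5, 9, 5]
Stage 3 (AMPLIFY -2): 7*-2=-14, -9*-2=18, 1*-2=-2, 5*-2=-10, 9*-2=-18, 5*-2=-10 -> [-14, 18, -2, -10, -18, -10]
Stage 4 (ABS): |-14|=14, |18|=18, |-2|=2, |-10|=10, |-18|=18, |-10|=10 -> [14, 18, 2, 10, 18, 10]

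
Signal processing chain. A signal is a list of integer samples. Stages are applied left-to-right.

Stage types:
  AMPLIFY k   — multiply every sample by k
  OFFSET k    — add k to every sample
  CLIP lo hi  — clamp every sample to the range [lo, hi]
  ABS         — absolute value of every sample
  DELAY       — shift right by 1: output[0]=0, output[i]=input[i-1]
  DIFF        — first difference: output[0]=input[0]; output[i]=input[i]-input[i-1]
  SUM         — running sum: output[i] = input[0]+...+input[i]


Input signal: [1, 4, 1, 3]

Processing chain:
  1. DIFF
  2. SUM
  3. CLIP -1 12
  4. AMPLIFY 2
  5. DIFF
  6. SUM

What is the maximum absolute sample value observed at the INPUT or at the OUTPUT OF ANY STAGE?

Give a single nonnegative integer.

Answer: 8

Derivation:
Input: [1, 4, 1, 3] (max |s|=4)
Stage 1 (DIFF): s[0]=1, 4-1=3, 1-4=-3, 3-1=2 -> [1, 3, -3, 2] (max |s|=3)
Stage 2 (SUM): sum[0..0]=1, sum[0..1]=4, sum[0..2]=1, sum[0..3]=3 -> [1, 4, 1, 3] (max |s|=4)
Stage 3 (CLIP -1 12): clip(1,-1,12)=1, clip(4,-1,12)=4, clip(1,-1,12)=1, clip(3,-1,12)=3 -> [1, 4, 1, 3] (max |s|=4)
Stage 4 (AMPLIFY 2): 1*2=2, 4*2=8, 1*2=2, 3*2=6 -> [2, 8, 2, 6] (max |s|=8)
Stage 5 (DIFF): s[0]=2, 8-2=6, 2-8=-6, 6-2=4 -> [2, 6, -6, 4] (max |s|=6)
Stage 6 (SUM): sum[0..0]=2, sum[0..1]=8, sum[0..2]=2, sum[0..3]=6 -> [2, 8, 2, 6] (max |s|=8)
Overall max amplitude: 8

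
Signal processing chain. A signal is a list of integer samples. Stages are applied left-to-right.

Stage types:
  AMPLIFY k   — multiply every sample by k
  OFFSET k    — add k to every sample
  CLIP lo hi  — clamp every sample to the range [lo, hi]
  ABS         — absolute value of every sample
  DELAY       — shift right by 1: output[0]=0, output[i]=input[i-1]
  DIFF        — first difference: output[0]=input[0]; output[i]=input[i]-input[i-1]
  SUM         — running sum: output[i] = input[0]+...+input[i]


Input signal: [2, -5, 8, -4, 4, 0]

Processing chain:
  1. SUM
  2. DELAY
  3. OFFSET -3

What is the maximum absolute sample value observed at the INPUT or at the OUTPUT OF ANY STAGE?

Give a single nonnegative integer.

Input: [2, -5, 8, -4, 4, 0] (max |s|=8)
Stage 1 (SUM): sum[0..0]=2, sum[0..1]=-3, sum[0..2]=5, sum[0..3]=1, sum[0..4]=5, sum[0..5]=5 -> [2, -3, 5, 1, 5, 5] (max |s|=5)
Stage 2 (DELAY): [0, 2, -3, 5, 1, 5] = [0, 2, -3, 5, 1, 5] -> [0, 2, -3, 5, 1, 5] (max |s|=5)
Stage 3 (OFFSET -3): 0+-3=-3, 2+-3=-1, -3+-3=-6, 5+-3=2, 1+-3=-2, 5+-3=2 -> [-3, -1, -6, 2, -2, 2] (max |s|=6)
Overall max amplitude: 8

Answer: 8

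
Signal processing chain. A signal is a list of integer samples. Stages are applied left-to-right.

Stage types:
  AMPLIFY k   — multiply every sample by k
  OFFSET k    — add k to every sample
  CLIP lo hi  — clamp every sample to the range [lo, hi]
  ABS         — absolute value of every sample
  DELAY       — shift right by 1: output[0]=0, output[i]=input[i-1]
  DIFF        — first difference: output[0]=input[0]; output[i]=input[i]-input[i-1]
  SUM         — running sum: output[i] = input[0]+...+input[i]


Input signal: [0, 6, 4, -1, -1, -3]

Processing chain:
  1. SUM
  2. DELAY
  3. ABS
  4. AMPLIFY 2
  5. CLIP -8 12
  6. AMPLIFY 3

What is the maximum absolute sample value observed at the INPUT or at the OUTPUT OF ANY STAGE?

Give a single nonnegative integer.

Answer: 36

Derivation:
Input: [0, 6, 4, -1, -1, -3] (max |s|=6)
Stage 1 (SUM): sum[0..0]=0, sum[0..1]=6, sum[0..2]=10, sum[0..3]=9, sum[0..4]=8, sum[0..5]=5 -> [0, 6, 10, 9, 8, 5] (max |s|=10)
Stage 2 (DELAY): [0, 0, 6, 10, 9, 8] = [0, 0, 6, 10, 9, 8] -> [0, 0, 6, 10, 9, 8] (max |s|=10)
Stage 3 (ABS): |0|=0, |0|=0, |6|=6, |10|=10, |9|=9, |8|=8 -> [0, 0, 6, 10, 9, 8] (max |s|=10)
Stage 4 (AMPLIFY 2): 0*2=0, 0*2=0, 6*2=12, 10*2=20, 9*2=18, 8*2=16 -> [0, 0, 12, 20, 18, 16] (max |s|=20)
Stage 5 (CLIP -8 12): clip(0,-8,12)=0, clip(0,-8,12)=0, clip(12,-8,12)=12, clip(20,-8,12)=12, clip(18,-8,12)=12, clip(16,-8,12)=12 -> [0, 0, 12, 12, 12, 12] (max |s|=12)
Stage 6 (AMPLIFY 3): 0*3=0, 0*3=0, 12*3=36, 12*3=36, 12*3=36, 12*3=36 -> [0, 0, 36, 36, 36, 36] (max |s|=36)
Overall max amplitude: 36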